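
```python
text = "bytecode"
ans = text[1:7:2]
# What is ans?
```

text has length 8. The slice text[1:7:2] selects indices [1, 3, 5] (1->'y', 3->'e', 5->'o'), giving 'yeo'.

'yeo'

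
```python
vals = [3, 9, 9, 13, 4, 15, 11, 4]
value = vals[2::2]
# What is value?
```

vals has length 8. The slice vals[2::2] selects indices [2, 4, 6] (2->9, 4->4, 6->11), giving [9, 4, 11].

[9, 4, 11]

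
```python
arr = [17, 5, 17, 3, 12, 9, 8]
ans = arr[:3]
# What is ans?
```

arr has length 7. The slice arr[:3] selects indices [0, 1, 2] (0->17, 1->5, 2->17), giving [17, 5, 17].

[17, 5, 17]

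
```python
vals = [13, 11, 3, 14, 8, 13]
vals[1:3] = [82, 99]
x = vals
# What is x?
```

vals starts as [13, 11, 3, 14, 8, 13] (length 6). The slice vals[1:3] covers indices [1, 2] with values [11, 3]. Replacing that slice with [82, 99] (same length) produces [13, 82, 99, 14, 8, 13].

[13, 82, 99, 14, 8, 13]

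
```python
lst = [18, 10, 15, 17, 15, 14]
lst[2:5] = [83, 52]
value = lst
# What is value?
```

lst starts as [18, 10, 15, 17, 15, 14] (length 6). The slice lst[2:5] covers indices [2, 3, 4] with values [15, 17, 15]. Replacing that slice with [83, 52] (different length) produces [18, 10, 83, 52, 14].

[18, 10, 83, 52, 14]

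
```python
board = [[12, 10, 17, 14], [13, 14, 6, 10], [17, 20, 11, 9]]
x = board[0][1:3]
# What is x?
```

board[0] = [12, 10, 17, 14]. board[0] has length 4. The slice board[0][1:3] selects indices [1, 2] (1->10, 2->17), giving [10, 17].

[10, 17]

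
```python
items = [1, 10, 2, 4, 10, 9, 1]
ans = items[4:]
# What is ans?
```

items has length 7. The slice items[4:] selects indices [4, 5, 6] (4->10, 5->9, 6->1), giving [10, 9, 1].

[10, 9, 1]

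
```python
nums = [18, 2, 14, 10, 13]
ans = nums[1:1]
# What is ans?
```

nums has length 5. The slice nums[1:1] resolves to an empty index range, so the result is [].

[]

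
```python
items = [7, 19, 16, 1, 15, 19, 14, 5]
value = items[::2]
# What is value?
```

items has length 8. The slice items[::2] selects indices [0, 2, 4, 6] (0->7, 2->16, 4->15, 6->14), giving [7, 16, 15, 14].

[7, 16, 15, 14]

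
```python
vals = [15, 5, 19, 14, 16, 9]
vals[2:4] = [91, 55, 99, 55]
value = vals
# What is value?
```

vals starts as [15, 5, 19, 14, 16, 9] (length 6). The slice vals[2:4] covers indices [2, 3] with values [19, 14]. Replacing that slice with [91, 55, 99, 55] (different length) produces [15, 5, 91, 55, 99, 55, 16, 9].

[15, 5, 91, 55, 99, 55, 16, 9]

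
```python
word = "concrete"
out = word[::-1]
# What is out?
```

word has length 8. The slice word[::-1] selects indices [7, 6, 5, 4, 3, 2, 1, 0] (7->'e', 6->'t', 5->'e', 4->'r', 3->'c', 2->'n', 1->'o', 0->'c'), giving 'etercnoc'.

'etercnoc'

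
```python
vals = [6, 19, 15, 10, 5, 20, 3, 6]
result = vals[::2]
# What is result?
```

vals has length 8. The slice vals[::2] selects indices [0, 2, 4, 6] (0->6, 2->15, 4->5, 6->3), giving [6, 15, 5, 3].

[6, 15, 5, 3]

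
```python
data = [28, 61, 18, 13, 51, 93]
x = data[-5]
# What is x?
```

data has length 6. Negative index -5 maps to positive index 6 + (-5) = 1. data[1] = 61.

61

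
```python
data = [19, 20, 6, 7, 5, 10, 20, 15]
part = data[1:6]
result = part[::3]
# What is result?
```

data has length 8. The slice data[1:6] selects indices [1, 2, 3, 4, 5] (1->20, 2->6, 3->7, 4->5, 5->10), giving [20, 6, 7, 5, 10]. So part = [20, 6, 7, 5, 10]. part has length 5. The slice part[::3] selects indices [0, 3] (0->20, 3->5), giving [20, 5].

[20, 5]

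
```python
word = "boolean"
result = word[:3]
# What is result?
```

word has length 7. The slice word[:3] selects indices [0, 1, 2] (0->'b', 1->'o', 2->'o'), giving 'boo'.

'boo'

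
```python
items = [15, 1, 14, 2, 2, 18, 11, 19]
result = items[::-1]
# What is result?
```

items has length 8. The slice items[::-1] selects indices [7, 6, 5, 4, 3, 2, 1, 0] (7->19, 6->11, 5->18, 4->2, 3->2, 2->14, 1->1, 0->15), giving [19, 11, 18, 2, 2, 14, 1, 15].

[19, 11, 18, 2, 2, 14, 1, 15]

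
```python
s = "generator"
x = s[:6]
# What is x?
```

s has length 9. The slice s[:6] selects indices [0, 1, 2, 3, 4, 5] (0->'g', 1->'e', 2->'n', 3->'e', 4->'r', 5->'a'), giving 'genera'.

'genera'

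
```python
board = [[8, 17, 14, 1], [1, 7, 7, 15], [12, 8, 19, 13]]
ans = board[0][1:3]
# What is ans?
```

board[0] = [8, 17, 14, 1]. board[0] has length 4. The slice board[0][1:3] selects indices [1, 2] (1->17, 2->14), giving [17, 14].

[17, 14]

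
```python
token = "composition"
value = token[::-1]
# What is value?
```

token has length 11. The slice token[::-1] selects indices [10, 9, 8, 7, 6, 5, 4, 3, 2, 1, 0] (10->'n', 9->'o', 8->'i', 7->'t', 6->'i', 5->'s', 4->'o', 3->'p', 2->'m', 1->'o', 0->'c'), giving 'noitisopmoc'.

'noitisopmoc'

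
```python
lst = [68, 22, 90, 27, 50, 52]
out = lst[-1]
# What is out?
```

lst has length 6. Negative index -1 maps to positive index 6 + (-1) = 5. lst[5] = 52.

52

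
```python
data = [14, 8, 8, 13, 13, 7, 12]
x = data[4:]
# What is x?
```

data has length 7. The slice data[4:] selects indices [4, 5, 6] (4->13, 5->7, 6->12), giving [13, 7, 12].

[13, 7, 12]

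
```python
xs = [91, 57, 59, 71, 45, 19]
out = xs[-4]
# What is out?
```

xs has length 6. Negative index -4 maps to positive index 6 + (-4) = 2. xs[2] = 59.

59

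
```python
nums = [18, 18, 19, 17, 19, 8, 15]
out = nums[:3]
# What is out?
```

nums has length 7. The slice nums[:3] selects indices [0, 1, 2] (0->18, 1->18, 2->19), giving [18, 18, 19].

[18, 18, 19]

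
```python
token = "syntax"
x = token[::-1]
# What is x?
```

token has length 6. The slice token[::-1] selects indices [5, 4, 3, 2, 1, 0] (5->'x', 4->'a', 3->'t', 2->'n', 1->'y', 0->'s'), giving 'xatnys'.

'xatnys'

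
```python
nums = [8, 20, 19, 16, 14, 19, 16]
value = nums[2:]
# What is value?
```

nums has length 7. The slice nums[2:] selects indices [2, 3, 4, 5, 6] (2->19, 3->16, 4->14, 5->19, 6->16), giving [19, 16, 14, 19, 16].

[19, 16, 14, 19, 16]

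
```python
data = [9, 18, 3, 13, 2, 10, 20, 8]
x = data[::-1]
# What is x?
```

data has length 8. The slice data[::-1] selects indices [7, 6, 5, 4, 3, 2, 1, 0] (7->8, 6->20, 5->10, 4->2, 3->13, 2->3, 1->18, 0->9), giving [8, 20, 10, 2, 13, 3, 18, 9].

[8, 20, 10, 2, 13, 3, 18, 9]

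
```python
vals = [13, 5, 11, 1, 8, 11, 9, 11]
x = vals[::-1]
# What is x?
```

vals has length 8. The slice vals[::-1] selects indices [7, 6, 5, 4, 3, 2, 1, 0] (7->11, 6->9, 5->11, 4->8, 3->1, 2->11, 1->5, 0->13), giving [11, 9, 11, 8, 1, 11, 5, 13].

[11, 9, 11, 8, 1, 11, 5, 13]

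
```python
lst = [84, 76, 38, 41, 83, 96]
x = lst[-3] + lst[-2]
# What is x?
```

lst has length 6. Negative index -3 maps to positive index 6 + (-3) = 3. lst[3] = 41.
lst has length 6. Negative index -2 maps to positive index 6 + (-2) = 4. lst[4] = 83.
Sum: 41 + 83 = 124.

124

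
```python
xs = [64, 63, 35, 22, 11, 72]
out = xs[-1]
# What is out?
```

xs has length 6. Negative index -1 maps to positive index 6 + (-1) = 5. xs[5] = 72.

72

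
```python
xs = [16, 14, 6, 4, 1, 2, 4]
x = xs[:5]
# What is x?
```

xs has length 7. The slice xs[:5] selects indices [0, 1, 2, 3, 4] (0->16, 1->14, 2->6, 3->4, 4->1), giving [16, 14, 6, 4, 1].

[16, 14, 6, 4, 1]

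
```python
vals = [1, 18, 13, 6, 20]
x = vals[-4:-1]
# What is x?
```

vals has length 5. The slice vals[-4:-1] selects indices [1, 2, 3] (1->18, 2->13, 3->6), giving [18, 13, 6].

[18, 13, 6]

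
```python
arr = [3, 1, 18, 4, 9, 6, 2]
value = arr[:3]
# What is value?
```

arr has length 7. The slice arr[:3] selects indices [0, 1, 2] (0->3, 1->1, 2->18), giving [3, 1, 18].

[3, 1, 18]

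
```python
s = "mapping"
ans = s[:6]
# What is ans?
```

s has length 7. The slice s[:6] selects indices [0, 1, 2, 3, 4, 5] (0->'m', 1->'a', 2->'p', 3->'p', 4->'i', 5->'n'), giving 'mappin'.

'mappin'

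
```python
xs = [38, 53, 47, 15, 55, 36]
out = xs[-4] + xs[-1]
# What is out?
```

xs has length 6. Negative index -4 maps to positive index 6 + (-4) = 2. xs[2] = 47.
xs has length 6. Negative index -1 maps to positive index 6 + (-1) = 5. xs[5] = 36.
Sum: 47 + 36 = 83.

83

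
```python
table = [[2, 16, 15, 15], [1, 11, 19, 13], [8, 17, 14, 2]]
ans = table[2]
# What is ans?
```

table has 3 rows. Row 2 is [8, 17, 14, 2].

[8, 17, 14, 2]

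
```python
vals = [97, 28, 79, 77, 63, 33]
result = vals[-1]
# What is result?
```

vals has length 6. Negative index -1 maps to positive index 6 + (-1) = 5. vals[5] = 33.

33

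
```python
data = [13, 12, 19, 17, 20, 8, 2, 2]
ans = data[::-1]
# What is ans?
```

data has length 8. The slice data[::-1] selects indices [7, 6, 5, 4, 3, 2, 1, 0] (7->2, 6->2, 5->8, 4->20, 3->17, 2->19, 1->12, 0->13), giving [2, 2, 8, 20, 17, 19, 12, 13].

[2, 2, 8, 20, 17, 19, 12, 13]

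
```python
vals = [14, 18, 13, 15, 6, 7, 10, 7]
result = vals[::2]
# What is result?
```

vals has length 8. The slice vals[::2] selects indices [0, 2, 4, 6] (0->14, 2->13, 4->6, 6->10), giving [14, 13, 6, 10].

[14, 13, 6, 10]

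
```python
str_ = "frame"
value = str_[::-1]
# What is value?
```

str_ has length 5. The slice str_[::-1] selects indices [4, 3, 2, 1, 0] (4->'e', 3->'m', 2->'a', 1->'r', 0->'f'), giving 'emarf'.

'emarf'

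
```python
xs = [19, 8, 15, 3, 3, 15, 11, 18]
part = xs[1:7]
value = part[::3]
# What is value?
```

xs has length 8. The slice xs[1:7] selects indices [1, 2, 3, 4, 5, 6] (1->8, 2->15, 3->3, 4->3, 5->15, 6->11), giving [8, 15, 3, 3, 15, 11]. So part = [8, 15, 3, 3, 15, 11]. part has length 6. The slice part[::3] selects indices [0, 3] (0->8, 3->3), giving [8, 3].

[8, 3]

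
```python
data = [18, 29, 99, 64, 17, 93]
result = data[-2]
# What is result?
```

data has length 6. Negative index -2 maps to positive index 6 + (-2) = 4. data[4] = 17.

17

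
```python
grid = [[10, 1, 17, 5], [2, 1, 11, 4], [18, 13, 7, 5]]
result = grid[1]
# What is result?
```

grid has 3 rows. Row 1 is [2, 1, 11, 4].

[2, 1, 11, 4]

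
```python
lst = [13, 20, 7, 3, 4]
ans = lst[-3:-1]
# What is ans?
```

lst has length 5. The slice lst[-3:-1] selects indices [2, 3] (2->7, 3->3), giving [7, 3].

[7, 3]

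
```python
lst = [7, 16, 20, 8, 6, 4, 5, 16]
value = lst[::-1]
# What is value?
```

lst has length 8. The slice lst[::-1] selects indices [7, 6, 5, 4, 3, 2, 1, 0] (7->16, 6->5, 5->4, 4->6, 3->8, 2->20, 1->16, 0->7), giving [16, 5, 4, 6, 8, 20, 16, 7].

[16, 5, 4, 6, 8, 20, 16, 7]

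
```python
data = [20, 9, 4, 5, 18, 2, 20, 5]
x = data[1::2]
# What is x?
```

data has length 8. The slice data[1::2] selects indices [1, 3, 5, 7] (1->9, 3->5, 5->2, 7->5), giving [9, 5, 2, 5].

[9, 5, 2, 5]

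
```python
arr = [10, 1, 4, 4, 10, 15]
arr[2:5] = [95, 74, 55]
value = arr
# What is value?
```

arr starts as [10, 1, 4, 4, 10, 15] (length 6). The slice arr[2:5] covers indices [2, 3, 4] with values [4, 4, 10]. Replacing that slice with [95, 74, 55] (same length) produces [10, 1, 95, 74, 55, 15].

[10, 1, 95, 74, 55, 15]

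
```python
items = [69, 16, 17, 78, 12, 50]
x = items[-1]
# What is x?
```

items has length 6. Negative index -1 maps to positive index 6 + (-1) = 5. items[5] = 50.

50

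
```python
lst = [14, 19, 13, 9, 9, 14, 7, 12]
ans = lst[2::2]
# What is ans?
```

lst has length 8. The slice lst[2::2] selects indices [2, 4, 6] (2->13, 4->9, 6->7), giving [13, 9, 7].

[13, 9, 7]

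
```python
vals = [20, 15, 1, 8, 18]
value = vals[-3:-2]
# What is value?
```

vals has length 5. The slice vals[-3:-2] selects indices [2] (2->1), giving [1].

[1]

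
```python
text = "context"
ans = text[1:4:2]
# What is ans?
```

text has length 7. The slice text[1:4:2] selects indices [1, 3] (1->'o', 3->'t'), giving 'ot'.

'ot'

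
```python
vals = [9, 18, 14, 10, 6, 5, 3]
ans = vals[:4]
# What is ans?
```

vals has length 7. The slice vals[:4] selects indices [0, 1, 2, 3] (0->9, 1->18, 2->14, 3->10), giving [9, 18, 14, 10].

[9, 18, 14, 10]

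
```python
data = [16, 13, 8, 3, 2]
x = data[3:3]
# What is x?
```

data has length 5. The slice data[3:3] resolves to an empty index range, so the result is [].

[]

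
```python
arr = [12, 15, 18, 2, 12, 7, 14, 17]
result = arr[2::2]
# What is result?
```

arr has length 8. The slice arr[2::2] selects indices [2, 4, 6] (2->18, 4->12, 6->14), giving [18, 12, 14].

[18, 12, 14]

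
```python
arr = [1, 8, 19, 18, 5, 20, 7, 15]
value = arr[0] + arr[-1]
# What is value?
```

arr has length 8. arr[0] = 1.
arr has length 8. Negative index -1 maps to positive index 8 + (-1) = 7. arr[7] = 15.
Sum: 1 + 15 = 16.

16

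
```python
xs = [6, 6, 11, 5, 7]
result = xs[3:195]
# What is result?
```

xs has length 5. The slice xs[3:195] selects indices [3, 4] (3->5, 4->7), giving [5, 7].

[5, 7]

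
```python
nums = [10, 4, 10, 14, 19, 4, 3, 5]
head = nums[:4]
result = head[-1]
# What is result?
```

nums has length 8. The slice nums[:4] selects indices [0, 1, 2, 3] (0->10, 1->4, 2->10, 3->14), giving [10, 4, 10, 14]. So head = [10, 4, 10, 14]. Then head[-1] = 14.

14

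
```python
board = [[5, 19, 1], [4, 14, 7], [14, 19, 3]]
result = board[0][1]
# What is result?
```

board[0] = [5, 19, 1]. Taking column 1 of that row yields 19.

19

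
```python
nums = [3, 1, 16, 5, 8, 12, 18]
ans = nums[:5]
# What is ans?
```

nums has length 7. The slice nums[:5] selects indices [0, 1, 2, 3, 4] (0->3, 1->1, 2->16, 3->5, 4->8), giving [3, 1, 16, 5, 8].

[3, 1, 16, 5, 8]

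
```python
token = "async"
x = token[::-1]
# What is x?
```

token has length 5. The slice token[::-1] selects indices [4, 3, 2, 1, 0] (4->'c', 3->'n', 2->'y', 1->'s', 0->'a'), giving 'cnysa'.

'cnysa'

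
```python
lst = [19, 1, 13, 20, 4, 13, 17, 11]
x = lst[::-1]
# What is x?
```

lst has length 8. The slice lst[::-1] selects indices [7, 6, 5, 4, 3, 2, 1, 0] (7->11, 6->17, 5->13, 4->4, 3->20, 2->13, 1->1, 0->19), giving [11, 17, 13, 4, 20, 13, 1, 19].

[11, 17, 13, 4, 20, 13, 1, 19]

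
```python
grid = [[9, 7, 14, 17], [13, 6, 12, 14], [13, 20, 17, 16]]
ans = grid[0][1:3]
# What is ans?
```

grid[0] = [9, 7, 14, 17]. grid[0] has length 4. The slice grid[0][1:3] selects indices [1, 2] (1->7, 2->14), giving [7, 14].

[7, 14]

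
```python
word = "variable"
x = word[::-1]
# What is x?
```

word has length 8. The slice word[::-1] selects indices [7, 6, 5, 4, 3, 2, 1, 0] (7->'e', 6->'l', 5->'b', 4->'a', 3->'i', 2->'r', 1->'a', 0->'v'), giving 'elbairav'.

'elbairav'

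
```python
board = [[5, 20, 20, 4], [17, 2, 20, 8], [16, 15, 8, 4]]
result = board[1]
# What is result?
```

board has 3 rows. Row 1 is [17, 2, 20, 8].

[17, 2, 20, 8]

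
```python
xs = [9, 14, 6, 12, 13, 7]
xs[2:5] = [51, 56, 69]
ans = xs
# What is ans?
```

xs starts as [9, 14, 6, 12, 13, 7] (length 6). The slice xs[2:5] covers indices [2, 3, 4] with values [6, 12, 13]. Replacing that slice with [51, 56, 69] (same length) produces [9, 14, 51, 56, 69, 7].

[9, 14, 51, 56, 69, 7]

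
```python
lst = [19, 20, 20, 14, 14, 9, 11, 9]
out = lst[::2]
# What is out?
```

lst has length 8. The slice lst[::2] selects indices [0, 2, 4, 6] (0->19, 2->20, 4->14, 6->11), giving [19, 20, 14, 11].

[19, 20, 14, 11]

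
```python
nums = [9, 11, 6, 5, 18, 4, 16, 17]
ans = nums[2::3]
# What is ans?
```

nums has length 8. The slice nums[2::3] selects indices [2, 5] (2->6, 5->4), giving [6, 4].

[6, 4]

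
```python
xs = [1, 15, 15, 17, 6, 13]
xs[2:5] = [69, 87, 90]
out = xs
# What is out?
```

xs starts as [1, 15, 15, 17, 6, 13] (length 6). The slice xs[2:5] covers indices [2, 3, 4] with values [15, 17, 6]. Replacing that slice with [69, 87, 90] (same length) produces [1, 15, 69, 87, 90, 13].

[1, 15, 69, 87, 90, 13]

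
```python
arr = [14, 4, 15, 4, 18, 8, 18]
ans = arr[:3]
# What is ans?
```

arr has length 7. The slice arr[:3] selects indices [0, 1, 2] (0->14, 1->4, 2->15), giving [14, 4, 15].

[14, 4, 15]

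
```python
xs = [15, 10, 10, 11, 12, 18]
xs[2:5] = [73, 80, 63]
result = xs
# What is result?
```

xs starts as [15, 10, 10, 11, 12, 18] (length 6). The slice xs[2:5] covers indices [2, 3, 4] with values [10, 11, 12]. Replacing that slice with [73, 80, 63] (same length) produces [15, 10, 73, 80, 63, 18].

[15, 10, 73, 80, 63, 18]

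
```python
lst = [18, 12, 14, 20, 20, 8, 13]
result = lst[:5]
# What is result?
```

lst has length 7. The slice lst[:5] selects indices [0, 1, 2, 3, 4] (0->18, 1->12, 2->14, 3->20, 4->20), giving [18, 12, 14, 20, 20].

[18, 12, 14, 20, 20]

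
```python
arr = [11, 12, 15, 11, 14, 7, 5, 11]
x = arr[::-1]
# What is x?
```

arr has length 8. The slice arr[::-1] selects indices [7, 6, 5, 4, 3, 2, 1, 0] (7->11, 6->5, 5->7, 4->14, 3->11, 2->15, 1->12, 0->11), giving [11, 5, 7, 14, 11, 15, 12, 11].

[11, 5, 7, 14, 11, 15, 12, 11]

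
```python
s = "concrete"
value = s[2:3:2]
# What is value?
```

s has length 8. The slice s[2:3:2] selects indices [2] (2->'n'), giving 'n'.

'n'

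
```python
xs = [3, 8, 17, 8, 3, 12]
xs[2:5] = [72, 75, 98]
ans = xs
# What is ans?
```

xs starts as [3, 8, 17, 8, 3, 12] (length 6). The slice xs[2:5] covers indices [2, 3, 4] with values [17, 8, 3]. Replacing that slice with [72, 75, 98] (same length) produces [3, 8, 72, 75, 98, 12].

[3, 8, 72, 75, 98, 12]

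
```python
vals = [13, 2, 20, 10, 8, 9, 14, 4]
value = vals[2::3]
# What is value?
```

vals has length 8. The slice vals[2::3] selects indices [2, 5] (2->20, 5->9), giving [20, 9].

[20, 9]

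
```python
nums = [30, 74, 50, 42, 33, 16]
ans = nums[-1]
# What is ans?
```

nums has length 6. Negative index -1 maps to positive index 6 + (-1) = 5. nums[5] = 16.

16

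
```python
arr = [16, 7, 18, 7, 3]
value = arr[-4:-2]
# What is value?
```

arr has length 5. The slice arr[-4:-2] selects indices [1, 2] (1->7, 2->18), giving [7, 18].

[7, 18]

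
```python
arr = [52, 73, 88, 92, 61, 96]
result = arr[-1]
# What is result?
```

arr has length 6. Negative index -1 maps to positive index 6 + (-1) = 5. arr[5] = 96.

96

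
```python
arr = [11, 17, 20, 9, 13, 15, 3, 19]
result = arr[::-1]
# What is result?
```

arr has length 8. The slice arr[::-1] selects indices [7, 6, 5, 4, 3, 2, 1, 0] (7->19, 6->3, 5->15, 4->13, 3->9, 2->20, 1->17, 0->11), giving [19, 3, 15, 13, 9, 20, 17, 11].

[19, 3, 15, 13, 9, 20, 17, 11]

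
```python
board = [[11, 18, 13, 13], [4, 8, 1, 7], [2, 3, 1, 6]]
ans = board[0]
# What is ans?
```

board has 3 rows. Row 0 is [11, 18, 13, 13].

[11, 18, 13, 13]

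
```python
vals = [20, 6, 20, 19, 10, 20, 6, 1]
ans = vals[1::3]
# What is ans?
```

vals has length 8. The slice vals[1::3] selects indices [1, 4, 7] (1->6, 4->10, 7->1), giving [6, 10, 1].

[6, 10, 1]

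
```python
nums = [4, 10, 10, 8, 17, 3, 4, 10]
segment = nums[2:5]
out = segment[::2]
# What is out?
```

nums has length 8. The slice nums[2:5] selects indices [2, 3, 4] (2->10, 3->8, 4->17), giving [10, 8, 17]. So segment = [10, 8, 17]. segment has length 3. The slice segment[::2] selects indices [0, 2] (0->10, 2->17), giving [10, 17].

[10, 17]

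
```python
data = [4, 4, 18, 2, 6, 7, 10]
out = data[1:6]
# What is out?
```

data has length 7. The slice data[1:6] selects indices [1, 2, 3, 4, 5] (1->4, 2->18, 3->2, 4->6, 5->7), giving [4, 18, 2, 6, 7].

[4, 18, 2, 6, 7]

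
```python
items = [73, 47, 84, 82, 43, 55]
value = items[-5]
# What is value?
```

items has length 6. Negative index -5 maps to positive index 6 + (-5) = 1. items[1] = 47.

47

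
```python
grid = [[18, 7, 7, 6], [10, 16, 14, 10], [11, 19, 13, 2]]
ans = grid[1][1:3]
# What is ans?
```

grid[1] = [10, 16, 14, 10]. grid[1] has length 4. The slice grid[1][1:3] selects indices [1, 2] (1->16, 2->14), giving [16, 14].

[16, 14]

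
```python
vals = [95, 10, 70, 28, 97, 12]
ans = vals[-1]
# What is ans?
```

vals has length 6. Negative index -1 maps to positive index 6 + (-1) = 5. vals[5] = 12.

12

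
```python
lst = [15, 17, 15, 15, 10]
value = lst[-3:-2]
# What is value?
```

lst has length 5. The slice lst[-3:-2] selects indices [2] (2->15), giving [15].

[15]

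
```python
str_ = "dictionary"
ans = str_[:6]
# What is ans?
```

str_ has length 10. The slice str_[:6] selects indices [0, 1, 2, 3, 4, 5] (0->'d', 1->'i', 2->'c', 3->'t', 4->'i', 5->'o'), giving 'dictio'.

'dictio'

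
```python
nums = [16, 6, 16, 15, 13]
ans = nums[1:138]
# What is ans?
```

nums has length 5. The slice nums[1:138] selects indices [1, 2, 3, 4] (1->6, 2->16, 3->15, 4->13), giving [6, 16, 15, 13].

[6, 16, 15, 13]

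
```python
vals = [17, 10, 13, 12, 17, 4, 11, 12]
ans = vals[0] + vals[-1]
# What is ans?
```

vals has length 8. vals[0] = 17.
vals has length 8. Negative index -1 maps to positive index 8 + (-1) = 7. vals[7] = 12.
Sum: 17 + 12 = 29.

29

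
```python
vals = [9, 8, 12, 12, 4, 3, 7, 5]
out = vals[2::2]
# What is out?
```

vals has length 8. The slice vals[2::2] selects indices [2, 4, 6] (2->12, 4->4, 6->7), giving [12, 4, 7].

[12, 4, 7]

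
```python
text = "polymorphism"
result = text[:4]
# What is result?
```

text has length 12. The slice text[:4] selects indices [0, 1, 2, 3] (0->'p', 1->'o', 2->'l', 3->'y'), giving 'poly'.

'poly'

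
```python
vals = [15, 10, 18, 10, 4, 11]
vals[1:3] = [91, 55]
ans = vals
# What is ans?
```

vals starts as [15, 10, 18, 10, 4, 11] (length 6). The slice vals[1:3] covers indices [1, 2] with values [10, 18]. Replacing that slice with [91, 55] (same length) produces [15, 91, 55, 10, 4, 11].

[15, 91, 55, 10, 4, 11]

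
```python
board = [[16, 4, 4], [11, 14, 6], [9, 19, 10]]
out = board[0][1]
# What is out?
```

board[0] = [16, 4, 4]. Taking column 1 of that row yields 4.

4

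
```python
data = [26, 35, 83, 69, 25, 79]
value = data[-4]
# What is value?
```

data has length 6. Negative index -4 maps to positive index 6 + (-4) = 2. data[2] = 83.

83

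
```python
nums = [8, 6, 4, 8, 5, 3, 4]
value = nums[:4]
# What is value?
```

nums has length 7. The slice nums[:4] selects indices [0, 1, 2, 3] (0->8, 1->6, 2->4, 3->8), giving [8, 6, 4, 8].

[8, 6, 4, 8]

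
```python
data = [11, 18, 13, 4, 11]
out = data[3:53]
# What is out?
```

data has length 5. The slice data[3:53] selects indices [3, 4] (3->4, 4->11), giving [4, 11].

[4, 11]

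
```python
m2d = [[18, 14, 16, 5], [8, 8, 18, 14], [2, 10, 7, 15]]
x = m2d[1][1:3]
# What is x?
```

m2d[1] = [8, 8, 18, 14]. m2d[1] has length 4. The slice m2d[1][1:3] selects indices [1, 2] (1->8, 2->18), giving [8, 18].

[8, 18]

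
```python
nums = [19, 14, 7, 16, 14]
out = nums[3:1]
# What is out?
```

nums has length 5. The slice nums[3:1] resolves to an empty index range, so the result is [].

[]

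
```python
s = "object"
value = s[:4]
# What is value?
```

s has length 6. The slice s[:4] selects indices [0, 1, 2, 3] (0->'o', 1->'b', 2->'j', 3->'e'), giving 'obje'.

'obje'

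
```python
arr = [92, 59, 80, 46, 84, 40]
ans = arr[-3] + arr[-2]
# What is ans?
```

arr has length 6. Negative index -3 maps to positive index 6 + (-3) = 3. arr[3] = 46.
arr has length 6. Negative index -2 maps to positive index 6 + (-2) = 4. arr[4] = 84.
Sum: 46 + 84 = 130.

130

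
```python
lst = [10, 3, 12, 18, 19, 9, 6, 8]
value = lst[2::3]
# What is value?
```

lst has length 8. The slice lst[2::3] selects indices [2, 5] (2->12, 5->9), giving [12, 9].

[12, 9]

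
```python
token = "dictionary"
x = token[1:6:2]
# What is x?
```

token has length 10. The slice token[1:6:2] selects indices [1, 3, 5] (1->'i', 3->'t', 5->'o'), giving 'ito'.

'ito'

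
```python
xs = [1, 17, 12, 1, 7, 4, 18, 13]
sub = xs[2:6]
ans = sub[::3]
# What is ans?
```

xs has length 8. The slice xs[2:6] selects indices [2, 3, 4, 5] (2->12, 3->1, 4->7, 5->4), giving [12, 1, 7, 4]. So sub = [12, 1, 7, 4]. sub has length 4. The slice sub[::3] selects indices [0, 3] (0->12, 3->4), giving [12, 4].

[12, 4]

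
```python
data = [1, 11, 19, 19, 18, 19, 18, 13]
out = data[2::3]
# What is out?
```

data has length 8. The slice data[2::3] selects indices [2, 5] (2->19, 5->19), giving [19, 19].

[19, 19]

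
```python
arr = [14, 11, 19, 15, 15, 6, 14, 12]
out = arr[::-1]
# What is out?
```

arr has length 8. The slice arr[::-1] selects indices [7, 6, 5, 4, 3, 2, 1, 0] (7->12, 6->14, 5->6, 4->15, 3->15, 2->19, 1->11, 0->14), giving [12, 14, 6, 15, 15, 19, 11, 14].

[12, 14, 6, 15, 15, 19, 11, 14]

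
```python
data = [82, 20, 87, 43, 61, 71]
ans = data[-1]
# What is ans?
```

data has length 6. Negative index -1 maps to positive index 6 + (-1) = 5. data[5] = 71.

71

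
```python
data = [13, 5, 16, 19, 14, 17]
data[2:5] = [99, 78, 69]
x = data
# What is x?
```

data starts as [13, 5, 16, 19, 14, 17] (length 6). The slice data[2:5] covers indices [2, 3, 4] with values [16, 19, 14]. Replacing that slice with [99, 78, 69] (same length) produces [13, 5, 99, 78, 69, 17].

[13, 5, 99, 78, 69, 17]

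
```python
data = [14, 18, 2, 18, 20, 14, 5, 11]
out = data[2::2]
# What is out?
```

data has length 8. The slice data[2::2] selects indices [2, 4, 6] (2->2, 4->20, 6->5), giving [2, 20, 5].

[2, 20, 5]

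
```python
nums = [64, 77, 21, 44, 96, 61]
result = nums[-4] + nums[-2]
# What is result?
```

nums has length 6. Negative index -4 maps to positive index 6 + (-4) = 2. nums[2] = 21.
nums has length 6. Negative index -2 maps to positive index 6 + (-2) = 4. nums[4] = 96.
Sum: 21 + 96 = 117.

117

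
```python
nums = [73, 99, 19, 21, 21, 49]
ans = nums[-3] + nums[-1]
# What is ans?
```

nums has length 6. Negative index -3 maps to positive index 6 + (-3) = 3. nums[3] = 21.
nums has length 6. Negative index -1 maps to positive index 6 + (-1) = 5. nums[5] = 49.
Sum: 21 + 49 = 70.

70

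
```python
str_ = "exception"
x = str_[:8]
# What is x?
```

str_ has length 9. The slice str_[:8] selects indices [0, 1, 2, 3, 4, 5, 6, 7] (0->'e', 1->'x', 2->'c', 3->'e', 4->'p', 5->'t', 6->'i', 7->'o'), giving 'exceptio'.

'exceptio'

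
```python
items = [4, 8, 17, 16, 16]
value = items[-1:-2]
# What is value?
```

items has length 5. The slice items[-1:-2] resolves to an empty index range, so the result is [].

[]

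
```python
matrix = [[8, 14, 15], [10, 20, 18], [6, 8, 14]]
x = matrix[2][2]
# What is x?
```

matrix[2] = [6, 8, 14]. Taking column 2 of that row yields 14.

14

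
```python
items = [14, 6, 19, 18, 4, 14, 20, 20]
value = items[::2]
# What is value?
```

items has length 8. The slice items[::2] selects indices [0, 2, 4, 6] (0->14, 2->19, 4->4, 6->20), giving [14, 19, 4, 20].

[14, 19, 4, 20]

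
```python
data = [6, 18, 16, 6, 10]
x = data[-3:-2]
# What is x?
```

data has length 5. The slice data[-3:-2] selects indices [2] (2->16), giving [16].

[16]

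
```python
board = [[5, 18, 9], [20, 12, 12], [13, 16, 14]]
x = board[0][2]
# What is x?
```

board[0] = [5, 18, 9]. Taking column 2 of that row yields 9.

9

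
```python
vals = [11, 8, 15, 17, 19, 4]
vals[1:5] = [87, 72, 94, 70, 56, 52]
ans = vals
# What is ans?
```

vals starts as [11, 8, 15, 17, 19, 4] (length 6). The slice vals[1:5] covers indices [1, 2, 3, 4] with values [8, 15, 17, 19]. Replacing that slice with [87, 72, 94, 70, 56, 52] (different length) produces [11, 87, 72, 94, 70, 56, 52, 4].

[11, 87, 72, 94, 70, 56, 52, 4]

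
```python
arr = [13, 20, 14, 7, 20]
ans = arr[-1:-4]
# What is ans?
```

arr has length 5. The slice arr[-1:-4] resolves to an empty index range, so the result is [].

[]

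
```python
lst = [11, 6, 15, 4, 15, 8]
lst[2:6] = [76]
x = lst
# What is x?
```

lst starts as [11, 6, 15, 4, 15, 8] (length 6). The slice lst[2:6] covers indices [2, 3, 4, 5] with values [15, 4, 15, 8]. Replacing that slice with [76] (different length) produces [11, 6, 76].

[11, 6, 76]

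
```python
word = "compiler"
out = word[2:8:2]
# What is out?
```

word has length 8. The slice word[2:8:2] selects indices [2, 4, 6] (2->'m', 4->'i', 6->'e'), giving 'mie'.

'mie'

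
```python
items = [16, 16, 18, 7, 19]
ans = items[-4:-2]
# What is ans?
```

items has length 5. The slice items[-4:-2] selects indices [1, 2] (1->16, 2->18), giving [16, 18].

[16, 18]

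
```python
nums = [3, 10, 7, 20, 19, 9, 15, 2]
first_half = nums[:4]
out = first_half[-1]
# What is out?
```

nums has length 8. The slice nums[:4] selects indices [0, 1, 2, 3] (0->3, 1->10, 2->7, 3->20), giving [3, 10, 7, 20]. So first_half = [3, 10, 7, 20]. Then first_half[-1] = 20.

20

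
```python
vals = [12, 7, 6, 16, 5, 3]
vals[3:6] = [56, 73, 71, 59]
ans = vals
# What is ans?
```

vals starts as [12, 7, 6, 16, 5, 3] (length 6). The slice vals[3:6] covers indices [3, 4, 5] with values [16, 5, 3]. Replacing that slice with [56, 73, 71, 59] (different length) produces [12, 7, 6, 56, 73, 71, 59].

[12, 7, 6, 56, 73, 71, 59]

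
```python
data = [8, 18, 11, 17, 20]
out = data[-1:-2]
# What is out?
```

data has length 5. The slice data[-1:-2] resolves to an empty index range, so the result is [].

[]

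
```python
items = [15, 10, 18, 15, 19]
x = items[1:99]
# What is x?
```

items has length 5. The slice items[1:99] selects indices [1, 2, 3, 4] (1->10, 2->18, 3->15, 4->19), giving [10, 18, 15, 19].

[10, 18, 15, 19]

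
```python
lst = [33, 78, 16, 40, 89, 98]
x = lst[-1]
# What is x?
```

lst has length 6. Negative index -1 maps to positive index 6 + (-1) = 5. lst[5] = 98.

98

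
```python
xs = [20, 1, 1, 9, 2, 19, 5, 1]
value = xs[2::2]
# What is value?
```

xs has length 8. The slice xs[2::2] selects indices [2, 4, 6] (2->1, 4->2, 6->5), giving [1, 2, 5].

[1, 2, 5]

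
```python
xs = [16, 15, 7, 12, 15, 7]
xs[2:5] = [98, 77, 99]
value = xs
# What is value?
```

xs starts as [16, 15, 7, 12, 15, 7] (length 6). The slice xs[2:5] covers indices [2, 3, 4] with values [7, 12, 15]. Replacing that slice with [98, 77, 99] (same length) produces [16, 15, 98, 77, 99, 7].

[16, 15, 98, 77, 99, 7]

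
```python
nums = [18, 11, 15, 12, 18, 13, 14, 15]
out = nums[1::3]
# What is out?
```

nums has length 8. The slice nums[1::3] selects indices [1, 4, 7] (1->11, 4->18, 7->15), giving [11, 18, 15].

[11, 18, 15]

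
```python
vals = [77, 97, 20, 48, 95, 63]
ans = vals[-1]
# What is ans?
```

vals has length 6. Negative index -1 maps to positive index 6 + (-1) = 5. vals[5] = 63.

63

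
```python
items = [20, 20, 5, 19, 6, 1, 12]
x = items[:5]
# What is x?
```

items has length 7. The slice items[:5] selects indices [0, 1, 2, 3, 4] (0->20, 1->20, 2->5, 3->19, 4->6), giving [20, 20, 5, 19, 6].

[20, 20, 5, 19, 6]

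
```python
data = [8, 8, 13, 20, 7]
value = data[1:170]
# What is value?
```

data has length 5. The slice data[1:170] selects indices [1, 2, 3, 4] (1->8, 2->13, 3->20, 4->7), giving [8, 13, 20, 7].

[8, 13, 20, 7]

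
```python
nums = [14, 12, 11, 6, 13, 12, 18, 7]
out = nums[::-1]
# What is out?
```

nums has length 8. The slice nums[::-1] selects indices [7, 6, 5, 4, 3, 2, 1, 0] (7->7, 6->18, 5->12, 4->13, 3->6, 2->11, 1->12, 0->14), giving [7, 18, 12, 13, 6, 11, 12, 14].

[7, 18, 12, 13, 6, 11, 12, 14]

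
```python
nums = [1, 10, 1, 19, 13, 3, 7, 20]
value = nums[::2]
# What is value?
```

nums has length 8. The slice nums[::2] selects indices [0, 2, 4, 6] (0->1, 2->1, 4->13, 6->7), giving [1, 1, 13, 7].

[1, 1, 13, 7]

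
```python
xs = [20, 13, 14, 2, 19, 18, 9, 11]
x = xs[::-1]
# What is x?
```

xs has length 8. The slice xs[::-1] selects indices [7, 6, 5, 4, 3, 2, 1, 0] (7->11, 6->9, 5->18, 4->19, 3->2, 2->14, 1->13, 0->20), giving [11, 9, 18, 19, 2, 14, 13, 20].

[11, 9, 18, 19, 2, 14, 13, 20]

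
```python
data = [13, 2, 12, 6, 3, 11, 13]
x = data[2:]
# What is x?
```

data has length 7. The slice data[2:] selects indices [2, 3, 4, 5, 6] (2->12, 3->6, 4->3, 5->11, 6->13), giving [12, 6, 3, 11, 13].

[12, 6, 3, 11, 13]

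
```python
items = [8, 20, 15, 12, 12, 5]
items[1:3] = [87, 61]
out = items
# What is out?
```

items starts as [8, 20, 15, 12, 12, 5] (length 6). The slice items[1:3] covers indices [1, 2] with values [20, 15]. Replacing that slice with [87, 61] (same length) produces [8, 87, 61, 12, 12, 5].

[8, 87, 61, 12, 12, 5]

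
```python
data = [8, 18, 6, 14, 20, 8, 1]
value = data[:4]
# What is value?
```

data has length 7. The slice data[:4] selects indices [0, 1, 2, 3] (0->8, 1->18, 2->6, 3->14), giving [8, 18, 6, 14].

[8, 18, 6, 14]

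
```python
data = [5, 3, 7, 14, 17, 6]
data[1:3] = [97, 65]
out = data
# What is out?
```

data starts as [5, 3, 7, 14, 17, 6] (length 6). The slice data[1:3] covers indices [1, 2] with values [3, 7]. Replacing that slice with [97, 65] (same length) produces [5, 97, 65, 14, 17, 6].

[5, 97, 65, 14, 17, 6]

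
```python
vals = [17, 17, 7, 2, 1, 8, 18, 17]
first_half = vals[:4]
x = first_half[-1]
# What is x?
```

vals has length 8. The slice vals[:4] selects indices [0, 1, 2, 3] (0->17, 1->17, 2->7, 3->2), giving [17, 17, 7, 2]. So first_half = [17, 17, 7, 2]. Then first_half[-1] = 2.

2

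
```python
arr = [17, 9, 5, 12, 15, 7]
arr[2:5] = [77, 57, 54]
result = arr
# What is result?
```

arr starts as [17, 9, 5, 12, 15, 7] (length 6). The slice arr[2:5] covers indices [2, 3, 4] with values [5, 12, 15]. Replacing that slice with [77, 57, 54] (same length) produces [17, 9, 77, 57, 54, 7].

[17, 9, 77, 57, 54, 7]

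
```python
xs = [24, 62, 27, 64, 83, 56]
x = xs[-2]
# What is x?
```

xs has length 6. Negative index -2 maps to positive index 6 + (-2) = 4. xs[4] = 83.

83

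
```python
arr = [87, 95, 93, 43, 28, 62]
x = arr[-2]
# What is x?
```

arr has length 6. Negative index -2 maps to positive index 6 + (-2) = 4. arr[4] = 28.

28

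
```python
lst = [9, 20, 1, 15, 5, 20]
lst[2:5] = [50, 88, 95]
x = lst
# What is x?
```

lst starts as [9, 20, 1, 15, 5, 20] (length 6). The slice lst[2:5] covers indices [2, 3, 4] with values [1, 15, 5]. Replacing that slice with [50, 88, 95] (same length) produces [9, 20, 50, 88, 95, 20].

[9, 20, 50, 88, 95, 20]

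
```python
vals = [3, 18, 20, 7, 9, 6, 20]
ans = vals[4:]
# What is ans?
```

vals has length 7. The slice vals[4:] selects indices [4, 5, 6] (4->9, 5->6, 6->20), giving [9, 6, 20].

[9, 6, 20]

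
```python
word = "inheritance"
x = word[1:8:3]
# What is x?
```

word has length 11. The slice word[1:8:3] selects indices [1, 4, 7] (1->'n', 4->'r', 7->'a'), giving 'nra'.

'nra'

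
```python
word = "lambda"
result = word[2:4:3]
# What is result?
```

word has length 6. The slice word[2:4:3] selects indices [2] (2->'m'), giving 'm'.

'm'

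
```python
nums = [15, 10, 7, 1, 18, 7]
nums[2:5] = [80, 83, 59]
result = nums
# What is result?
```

nums starts as [15, 10, 7, 1, 18, 7] (length 6). The slice nums[2:5] covers indices [2, 3, 4] with values [7, 1, 18]. Replacing that slice with [80, 83, 59] (same length) produces [15, 10, 80, 83, 59, 7].

[15, 10, 80, 83, 59, 7]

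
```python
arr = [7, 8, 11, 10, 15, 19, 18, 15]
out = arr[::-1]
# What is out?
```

arr has length 8. The slice arr[::-1] selects indices [7, 6, 5, 4, 3, 2, 1, 0] (7->15, 6->18, 5->19, 4->15, 3->10, 2->11, 1->8, 0->7), giving [15, 18, 19, 15, 10, 11, 8, 7].

[15, 18, 19, 15, 10, 11, 8, 7]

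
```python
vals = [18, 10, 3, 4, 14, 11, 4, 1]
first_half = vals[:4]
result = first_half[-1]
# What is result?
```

vals has length 8. The slice vals[:4] selects indices [0, 1, 2, 3] (0->18, 1->10, 2->3, 3->4), giving [18, 10, 3, 4]. So first_half = [18, 10, 3, 4]. Then first_half[-1] = 4.

4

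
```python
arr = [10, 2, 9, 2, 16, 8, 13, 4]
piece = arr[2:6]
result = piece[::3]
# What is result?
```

arr has length 8. The slice arr[2:6] selects indices [2, 3, 4, 5] (2->9, 3->2, 4->16, 5->8), giving [9, 2, 16, 8]. So piece = [9, 2, 16, 8]. piece has length 4. The slice piece[::3] selects indices [0, 3] (0->9, 3->8), giving [9, 8].

[9, 8]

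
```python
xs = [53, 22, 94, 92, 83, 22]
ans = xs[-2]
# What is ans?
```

xs has length 6. Negative index -2 maps to positive index 6 + (-2) = 4. xs[4] = 83.

83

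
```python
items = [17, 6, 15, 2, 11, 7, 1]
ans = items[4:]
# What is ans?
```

items has length 7. The slice items[4:] selects indices [4, 5, 6] (4->11, 5->7, 6->1), giving [11, 7, 1].

[11, 7, 1]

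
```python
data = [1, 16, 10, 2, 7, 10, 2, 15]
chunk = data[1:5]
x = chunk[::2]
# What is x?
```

data has length 8. The slice data[1:5] selects indices [1, 2, 3, 4] (1->16, 2->10, 3->2, 4->7), giving [16, 10, 2, 7]. So chunk = [16, 10, 2, 7]. chunk has length 4. The slice chunk[::2] selects indices [0, 2] (0->16, 2->2), giving [16, 2].

[16, 2]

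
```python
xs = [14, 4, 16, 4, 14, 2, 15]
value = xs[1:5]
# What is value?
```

xs has length 7. The slice xs[1:5] selects indices [1, 2, 3, 4] (1->4, 2->16, 3->4, 4->14), giving [4, 16, 4, 14].

[4, 16, 4, 14]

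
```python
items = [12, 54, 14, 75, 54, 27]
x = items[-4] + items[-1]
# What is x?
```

items has length 6. Negative index -4 maps to positive index 6 + (-4) = 2. items[2] = 14.
items has length 6. Negative index -1 maps to positive index 6 + (-1) = 5. items[5] = 27.
Sum: 14 + 27 = 41.

41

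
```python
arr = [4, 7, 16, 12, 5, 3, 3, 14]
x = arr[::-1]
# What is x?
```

arr has length 8. The slice arr[::-1] selects indices [7, 6, 5, 4, 3, 2, 1, 0] (7->14, 6->3, 5->3, 4->5, 3->12, 2->16, 1->7, 0->4), giving [14, 3, 3, 5, 12, 16, 7, 4].

[14, 3, 3, 5, 12, 16, 7, 4]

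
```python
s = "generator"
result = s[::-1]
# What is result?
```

s has length 9. The slice s[::-1] selects indices [8, 7, 6, 5, 4, 3, 2, 1, 0] (8->'r', 7->'o', 6->'t', 5->'a', 4->'r', 3->'e', 2->'n', 1->'e', 0->'g'), giving 'rotareneg'.

'rotareneg'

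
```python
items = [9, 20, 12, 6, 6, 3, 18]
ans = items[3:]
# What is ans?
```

items has length 7. The slice items[3:] selects indices [3, 4, 5, 6] (3->6, 4->6, 5->3, 6->18), giving [6, 6, 3, 18].

[6, 6, 3, 18]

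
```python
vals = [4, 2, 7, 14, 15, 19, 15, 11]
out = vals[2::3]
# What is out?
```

vals has length 8. The slice vals[2::3] selects indices [2, 5] (2->7, 5->19), giving [7, 19].

[7, 19]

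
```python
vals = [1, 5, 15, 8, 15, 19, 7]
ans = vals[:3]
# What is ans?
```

vals has length 7. The slice vals[:3] selects indices [0, 1, 2] (0->1, 1->5, 2->15), giving [1, 5, 15].

[1, 5, 15]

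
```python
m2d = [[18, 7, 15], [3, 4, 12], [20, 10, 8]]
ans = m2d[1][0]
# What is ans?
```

m2d[1] = [3, 4, 12]. Taking column 0 of that row yields 3.

3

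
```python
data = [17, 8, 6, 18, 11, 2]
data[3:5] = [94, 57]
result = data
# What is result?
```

data starts as [17, 8, 6, 18, 11, 2] (length 6). The slice data[3:5] covers indices [3, 4] with values [18, 11]. Replacing that slice with [94, 57] (same length) produces [17, 8, 6, 94, 57, 2].

[17, 8, 6, 94, 57, 2]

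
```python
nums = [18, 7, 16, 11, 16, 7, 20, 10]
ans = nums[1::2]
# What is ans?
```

nums has length 8. The slice nums[1::2] selects indices [1, 3, 5, 7] (1->7, 3->11, 5->7, 7->10), giving [7, 11, 7, 10].

[7, 11, 7, 10]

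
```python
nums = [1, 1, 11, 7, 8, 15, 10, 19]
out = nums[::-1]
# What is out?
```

nums has length 8. The slice nums[::-1] selects indices [7, 6, 5, 4, 3, 2, 1, 0] (7->19, 6->10, 5->15, 4->8, 3->7, 2->11, 1->1, 0->1), giving [19, 10, 15, 8, 7, 11, 1, 1].

[19, 10, 15, 8, 7, 11, 1, 1]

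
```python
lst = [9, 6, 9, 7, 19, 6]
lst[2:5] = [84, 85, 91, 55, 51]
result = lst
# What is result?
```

lst starts as [9, 6, 9, 7, 19, 6] (length 6). The slice lst[2:5] covers indices [2, 3, 4] with values [9, 7, 19]. Replacing that slice with [84, 85, 91, 55, 51] (different length) produces [9, 6, 84, 85, 91, 55, 51, 6].

[9, 6, 84, 85, 91, 55, 51, 6]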